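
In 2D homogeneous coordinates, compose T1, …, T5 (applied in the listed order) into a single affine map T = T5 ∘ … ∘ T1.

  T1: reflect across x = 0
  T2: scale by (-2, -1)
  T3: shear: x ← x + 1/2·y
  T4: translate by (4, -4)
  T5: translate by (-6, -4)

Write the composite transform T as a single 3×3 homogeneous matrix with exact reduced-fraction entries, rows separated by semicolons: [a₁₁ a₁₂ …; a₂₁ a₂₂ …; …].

T1 = [-1 0 0; 0 1 0; 0 0 1]
T2·T1 = [2 0 0; 0 -1 0; 0 0 1]
T3·…·T1 = [2 -1/2 0; 0 -1 0; 0 0 1]
T4·…·T1 = [2 -1/2 4; 0 -1 -4; 0 0 1]
T5·…·T1 = [2 -1/2 -2; 0 -1 -8; 0 0 1]

T = [2 -1/2 -2; 0 -1 -8; 0 0 1]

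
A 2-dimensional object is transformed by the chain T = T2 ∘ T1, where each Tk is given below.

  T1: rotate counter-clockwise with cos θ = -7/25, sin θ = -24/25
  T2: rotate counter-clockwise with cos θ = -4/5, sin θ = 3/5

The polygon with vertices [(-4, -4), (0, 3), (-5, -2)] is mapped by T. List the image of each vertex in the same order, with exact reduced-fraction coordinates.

image vertices: (-4/5, -28/5), (-9/5, 12/5), (-14/5, -23/5)

T1 rotate counter-clockwise with cos θ = -7/25, sin θ = -24/25: (-4, -4) → (-68/25, 124/25); (0, 3) → (72/25, -21/25); (-5, -2) → (-13/25, 134/25)
T2 rotate counter-clockwise with cos θ = -4/5, sin θ = 3/5: (-68/25, 124/25) → (-4/5, -28/5); (72/25, -21/25) → (-9/5, 12/5); (-13/25, 134/25) → (-14/5, -23/5)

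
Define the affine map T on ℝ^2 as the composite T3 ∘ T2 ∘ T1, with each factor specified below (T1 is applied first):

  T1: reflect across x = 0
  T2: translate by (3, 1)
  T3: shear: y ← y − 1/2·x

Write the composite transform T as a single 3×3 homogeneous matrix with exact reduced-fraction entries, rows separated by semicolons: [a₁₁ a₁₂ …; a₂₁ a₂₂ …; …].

T = [-1 0 3; 1/2 1 -1/2; 0 0 1]

T1 = [-1 0 0; 0 1 0; 0 0 1]
T2·T1 = [-1 0 3; 0 1 1; 0 0 1]
T3·…·T1 = [-1 0 3; 1/2 1 -1/2; 0 0 1]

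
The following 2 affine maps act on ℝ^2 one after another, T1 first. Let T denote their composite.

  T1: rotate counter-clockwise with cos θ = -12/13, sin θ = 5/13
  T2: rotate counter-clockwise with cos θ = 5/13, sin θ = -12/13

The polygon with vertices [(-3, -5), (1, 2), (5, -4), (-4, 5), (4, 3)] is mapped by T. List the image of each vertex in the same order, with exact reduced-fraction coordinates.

T1 rotate counter-clockwise with cos θ = -12/13, sin θ = 5/13: (-3, -5) → (61/13, 45/13); (1, 2) → (-22/13, -19/13); (5, -4) → (-40/13, 73/13); (-4, 5) → (23/13, -80/13); (4, 3) → (-63/13, -16/13)
T2 rotate counter-clockwise with cos θ = 5/13, sin θ = -12/13: (61/13, 45/13) → (5, -3); (-22/13, -19/13) → (-2, 1); (-40/13, 73/13) → (4, 5); (23/13, -80/13) → (-5, -4); (-63/13, -16/13) → (-3, 4)

image vertices: (5, -3), (-2, 1), (4, 5), (-5, -4), (-3, 4)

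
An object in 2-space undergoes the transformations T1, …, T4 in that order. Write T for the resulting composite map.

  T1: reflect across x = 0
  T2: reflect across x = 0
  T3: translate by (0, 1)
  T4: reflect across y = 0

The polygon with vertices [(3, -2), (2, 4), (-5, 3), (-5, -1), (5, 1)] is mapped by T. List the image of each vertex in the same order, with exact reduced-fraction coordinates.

image vertices: (3, 1), (2, -5), (-5, -4), (-5, 0), (5, -2)

T1 reflect across x = 0: (3, -2) → (-3, -2); (2, 4) → (-2, 4); (-5, 3) → (5, 3); (-5, -1) → (5, -1); (5, 1) → (-5, 1)
T2 reflect across x = 0: (-3, -2) → (3, -2); (-2, 4) → (2, 4); (5, 3) → (-5, 3); (5, -1) → (-5, -1); (-5, 1) → (5, 1)
T3 translate by (0, 1): (3, -2) → (3, -1); (2, 4) → (2, 5); (-5, 3) → (-5, 4); (-5, -1) → (-5, 0); (5, 1) → (5, 2)
T4 reflect across y = 0: (3, -1) → (3, 1); (2, 5) → (2, -5); (-5, 4) → (-5, -4); (-5, 0) → (-5, 0); (5, 2) → (5, -2)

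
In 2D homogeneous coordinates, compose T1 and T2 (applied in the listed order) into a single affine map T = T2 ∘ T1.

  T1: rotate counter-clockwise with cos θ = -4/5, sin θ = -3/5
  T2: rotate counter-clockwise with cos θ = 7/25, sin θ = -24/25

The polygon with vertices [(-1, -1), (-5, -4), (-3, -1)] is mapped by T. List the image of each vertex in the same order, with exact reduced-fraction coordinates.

T1 rotate counter-clockwise with cos θ = -4/5, sin θ = -3/5: (-1, -1) → (1/5, 7/5); (-5, -4) → (8/5, 31/5); (-3, -1) → (9/5, 13/5)
T2 rotate counter-clockwise with cos θ = 7/25, sin θ = -24/25: (1/5, 7/5) → (7/5, 1/5); (8/5, 31/5) → (32/5, 1/5); (9/5, 13/5) → (3, -1)

image vertices: (7/5, 1/5), (32/5, 1/5), (3, -1)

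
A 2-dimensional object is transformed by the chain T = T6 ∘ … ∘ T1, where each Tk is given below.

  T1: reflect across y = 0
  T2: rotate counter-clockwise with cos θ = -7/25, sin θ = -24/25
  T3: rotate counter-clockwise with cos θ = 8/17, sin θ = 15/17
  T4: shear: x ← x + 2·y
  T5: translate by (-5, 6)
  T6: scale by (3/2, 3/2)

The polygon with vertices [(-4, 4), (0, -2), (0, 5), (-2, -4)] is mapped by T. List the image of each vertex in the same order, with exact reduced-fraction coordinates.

T1 reflect across y = 0: (-4, 4) → (-4, -4); (0, -2) → (0, 2); (0, 5) → (0, -5); (-2, -4) → (-2, 4)
T2 rotate counter-clockwise with cos θ = -7/25, sin θ = -24/25: (-4, -4) → (-68/25, 124/25); (0, 2) → (48/25, -14/25); (0, -5) → (-24/5, 7/5); (-2, 4) → (22/5, 4/5)
T3 rotate counter-clockwise with cos θ = 8/17, sin θ = 15/17: (-68/25, 124/25) → (-2404/425, -28/425); (48/25, -14/25) → (594/425, 608/425); (-24/5, 7/5) → (-297/85, -304/85); (22/5, 4/5) → (116/85, 362/85)
T4 shear: x ← x + 2·y: (-2404/425, -28/425) → (-492/85, -28/425); (594/425, 608/425) → (362/85, 608/425); (-297/85, -304/85) → (-181/17, -304/85); (116/85, 362/85) → (168/17, 362/85)
T5 translate by (-5, 6): (-492/85, -28/425) → (-917/85, 2522/425); (362/85, 608/425) → (-63/85, 3158/425); (-181/17, -304/85) → (-266/17, 206/85); (168/17, 362/85) → (83/17, 872/85)
T6 scale by (3/2, 3/2): (-917/85, 2522/425) → (-2751/170, 3783/425); (-63/85, 3158/425) → (-189/170, 4737/425); (-266/17, 206/85) → (-399/17, 309/85); (83/17, 872/85) → (249/34, 1308/85)

image vertices: (-2751/170, 3783/425), (-189/170, 4737/425), (-399/17, 309/85), (249/34, 1308/85)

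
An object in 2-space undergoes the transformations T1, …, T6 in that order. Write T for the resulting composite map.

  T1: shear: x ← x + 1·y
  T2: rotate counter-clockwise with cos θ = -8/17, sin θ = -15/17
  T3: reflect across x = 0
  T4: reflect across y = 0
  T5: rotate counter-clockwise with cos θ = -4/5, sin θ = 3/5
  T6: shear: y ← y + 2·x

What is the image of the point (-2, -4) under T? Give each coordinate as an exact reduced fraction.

T1 shear: x ← x + 1·y: (-2, -4) → (-6, -4)
T2 rotate counter-clockwise with cos θ = -8/17, sin θ = -15/17: (-6, -4) → (-12/17, 122/17)
T3 reflect across x = 0: (-12/17, 122/17) → (12/17, 122/17)
T4 reflect across y = 0: (12/17, 122/17) → (12/17, -122/17)
T5 rotate counter-clockwise with cos θ = -4/5, sin θ = 3/5: (12/17, -122/17) → (318/85, 524/85)
T6 shear: y ← y + 2·x: (318/85, 524/85) → (318/85, 232/17)

T(p) = (318/85, 232/17)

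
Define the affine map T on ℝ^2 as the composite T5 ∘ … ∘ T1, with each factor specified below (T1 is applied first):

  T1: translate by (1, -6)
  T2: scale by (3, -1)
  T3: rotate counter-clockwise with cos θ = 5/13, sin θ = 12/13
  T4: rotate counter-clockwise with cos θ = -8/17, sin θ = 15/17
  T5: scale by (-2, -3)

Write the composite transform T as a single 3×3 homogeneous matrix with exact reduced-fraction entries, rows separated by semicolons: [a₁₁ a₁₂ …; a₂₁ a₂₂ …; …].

T = [1320/221 42/221 1068/221; 189/221 -660/221 4149/221; 0 0 1]

T1 = [1 0 1; 0 1 -6; 0 0 1]
T2·T1 = [3 0 3; 0 -1 6; 0 0 1]
T3·…·T1 = [15/13 12/13 -57/13; 36/13 -5/13 66/13; 0 0 1]
T4·…·T1 = [-660/221 -21/221 -534/221; -63/221 220/221 -1383/221; 0 0 1]
T5·…·T1 = [1320/221 42/221 1068/221; 189/221 -660/221 4149/221; 0 0 1]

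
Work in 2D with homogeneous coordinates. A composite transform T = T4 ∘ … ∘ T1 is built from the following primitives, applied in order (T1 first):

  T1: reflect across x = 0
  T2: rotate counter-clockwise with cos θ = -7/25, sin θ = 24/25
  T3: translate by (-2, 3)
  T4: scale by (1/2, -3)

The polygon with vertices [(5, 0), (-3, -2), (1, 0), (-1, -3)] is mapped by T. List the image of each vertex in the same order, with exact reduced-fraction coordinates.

T1 reflect across x = 0: (5, 0) → (-5, 0); (-3, -2) → (3, -2); (1, 0) → (-1, 0); (-1, -3) → (1, -3)
T2 rotate counter-clockwise with cos θ = -7/25, sin θ = 24/25: (-5, 0) → (7/5, -24/5); (3, -2) → (27/25, 86/25); (-1, 0) → (7/25, -24/25); (1, -3) → (13/5, 9/5)
T3 translate by (-2, 3): (7/5, -24/5) → (-3/5, -9/5); (27/25, 86/25) → (-23/25, 161/25); (7/25, -24/25) → (-43/25, 51/25); (13/5, 9/5) → (3/5, 24/5)
T4 scale by (1/2, -3): (-3/5, -9/5) → (-3/10, 27/5); (-23/25, 161/25) → (-23/50, -483/25); (-43/25, 51/25) → (-43/50, -153/25); (3/5, 24/5) → (3/10, -72/5)

image vertices: (-3/10, 27/5), (-23/50, -483/25), (-43/50, -153/25), (3/10, -72/5)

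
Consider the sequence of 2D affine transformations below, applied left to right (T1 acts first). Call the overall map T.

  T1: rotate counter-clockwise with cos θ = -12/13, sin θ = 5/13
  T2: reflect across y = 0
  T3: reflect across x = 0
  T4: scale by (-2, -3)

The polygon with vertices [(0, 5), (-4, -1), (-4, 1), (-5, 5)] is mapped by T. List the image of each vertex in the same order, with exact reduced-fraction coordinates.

image vertices: (-50/13, -180/13), (106/13, -24/13), (86/13, -96/13), (70/13, -255/13)

T1 rotate counter-clockwise with cos θ = -12/13, sin θ = 5/13: (0, 5) → (-25/13, -60/13); (-4, -1) → (53/13, -8/13); (-4, 1) → (43/13, -32/13); (-5, 5) → (35/13, -85/13)
T2 reflect across y = 0: (-25/13, -60/13) → (-25/13, 60/13); (53/13, -8/13) → (53/13, 8/13); (43/13, -32/13) → (43/13, 32/13); (35/13, -85/13) → (35/13, 85/13)
T3 reflect across x = 0: (-25/13, 60/13) → (25/13, 60/13); (53/13, 8/13) → (-53/13, 8/13); (43/13, 32/13) → (-43/13, 32/13); (35/13, 85/13) → (-35/13, 85/13)
T4 scale by (-2, -3): (25/13, 60/13) → (-50/13, -180/13); (-53/13, 8/13) → (106/13, -24/13); (-43/13, 32/13) → (86/13, -96/13); (-35/13, 85/13) → (70/13, -255/13)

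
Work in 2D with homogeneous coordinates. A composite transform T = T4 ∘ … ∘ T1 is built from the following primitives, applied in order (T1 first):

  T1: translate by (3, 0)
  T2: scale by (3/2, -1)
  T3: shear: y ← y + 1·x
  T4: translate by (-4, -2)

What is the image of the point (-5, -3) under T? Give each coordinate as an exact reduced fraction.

T1 translate by (3, 0): (-5, -3) → (-2, -3)
T2 scale by (3/2, -1): (-2, -3) → (-3, 3)
T3 shear: y ← y + 1·x: (-3, 3) → (-3, 0)
T4 translate by (-4, -2): (-3, 0) → (-7, -2)

T(p) = (-7, -2)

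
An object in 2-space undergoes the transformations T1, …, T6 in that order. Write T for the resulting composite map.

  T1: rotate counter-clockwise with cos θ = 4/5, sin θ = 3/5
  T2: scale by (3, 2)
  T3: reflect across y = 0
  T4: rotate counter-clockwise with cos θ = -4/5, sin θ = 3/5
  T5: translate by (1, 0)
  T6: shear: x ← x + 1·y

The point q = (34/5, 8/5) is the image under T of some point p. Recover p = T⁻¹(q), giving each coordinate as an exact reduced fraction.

T1 = [4/5 -3/5 0; 3/5 4/5 0; 0 0 1]
T2·T1 = [12/5 -9/5 0; 6/5 8/5 0; 0 0 1]
T3·…·T1 = [12/5 -9/5 0; -6/5 -8/5 0; 0 0 1]
T4·…·T1 = [-6/5 12/5 0; 12/5 1/5 0; 0 0 1]
T5·…·T1 = [-6/5 12/5 1; 12/5 1/5 0; 0 0 1]
T6·…·T1 = [6/5 13/5 1; 12/5 1/5 0; 0 0 1]
det M = -6; M⁻¹ = [-1/30 13/30 1/30; 2/5 -1/5 -2/5; 0 0 1]
M⁻¹ · (34/5, 8/5)ᵀ = (1/2, 2)ᵀ

p = (1/2, 2)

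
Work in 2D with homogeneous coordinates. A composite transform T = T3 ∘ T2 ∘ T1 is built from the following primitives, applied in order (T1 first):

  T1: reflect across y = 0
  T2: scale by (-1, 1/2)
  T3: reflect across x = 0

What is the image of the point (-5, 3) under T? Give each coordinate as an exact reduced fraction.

T1 reflect across y = 0: (-5, 3) → (-5, -3)
T2 scale by (-1, 1/2): (-5, -3) → (5, -3/2)
T3 reflect across x = 0: (5, -3/2) → (-5, -3/2)

T(p) = (-5, -3/2)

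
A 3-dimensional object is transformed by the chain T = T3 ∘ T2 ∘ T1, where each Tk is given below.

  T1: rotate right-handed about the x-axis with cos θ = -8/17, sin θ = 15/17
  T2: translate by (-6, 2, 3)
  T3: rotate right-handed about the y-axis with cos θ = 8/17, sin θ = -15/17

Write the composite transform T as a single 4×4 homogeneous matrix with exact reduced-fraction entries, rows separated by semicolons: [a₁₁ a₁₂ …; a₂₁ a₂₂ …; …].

T1 = [1 0 0 0; 0 -8/17 -15/17 0; 0 15/17 -8/17 0; 0 0 0 1]
T2·T1 = [1 0 0 -6; 0 -8/17 -15/17 2; 0 15/17 -8/17 3; 0 0 0 1]
T3·…·T1 = [8/17 -225/289 120/289 -93/17; 0 -8/17 -15/17 2; 15/17 120/289 -64/289 -66/17; 0 0 0 1]

T = [8/17 -225/289 120/289 -93/17; 0 -8/17 -15/17 2; 15/17 120/289 -64/289 -66/17; 0 0 0 1]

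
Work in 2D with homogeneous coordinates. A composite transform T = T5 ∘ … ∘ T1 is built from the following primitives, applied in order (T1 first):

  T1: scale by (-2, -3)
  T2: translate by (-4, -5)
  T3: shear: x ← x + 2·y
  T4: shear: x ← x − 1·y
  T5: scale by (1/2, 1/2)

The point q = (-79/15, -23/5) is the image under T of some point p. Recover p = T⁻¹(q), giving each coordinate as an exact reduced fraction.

T1 = [-2 0 0; 0 -3 0; 0 0 1]
T2·T1 = [-2 0 -4; 0 -3 -5; 0 0 1]
T3·…·T1 = [-2 -6 -14; 0 -3 -5; 0 0 1]
T4·…·T1 = [-2 -3 -9; 0 -3 -5; 0 0 1]
T5·…·T1 = [-1 -3/2 -9/2; 0 -3/2 -5/2; 0 0 1]
det M = 3/2; M⁻¹ = [-1 1 -2; 0 -2/3 -5/3; 0 0 1]
M⁻¹ · (-79/15, -23/5)ᵀ = (-4/3, 7/5)ᵀ

p = (-4/3, 7/5)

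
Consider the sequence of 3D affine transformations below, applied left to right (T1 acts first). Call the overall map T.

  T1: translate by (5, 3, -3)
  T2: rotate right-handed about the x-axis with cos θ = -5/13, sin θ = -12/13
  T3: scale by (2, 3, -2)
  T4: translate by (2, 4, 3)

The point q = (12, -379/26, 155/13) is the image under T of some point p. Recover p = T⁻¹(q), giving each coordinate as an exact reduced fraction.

p = (0, 7/2, -1)

T1 = [1 0 0 5; 0 1 0 3; 0 0 1 -3; 0 0 0 1]
T2·T1 = [1 0 0 5; 0 -5/13 12/13 -51/13; 0 -12/13 -5/13 -21/13; 0 0 0 1]
T3·…·T1 = [2 0 0 10; 0 -15/13 36/13 -153/13; 0 24/13 10/13 42/13; 0 0 0 1]
T4·…·T1 = [2 0 0 12; 0 -15/13 36/13 -101/13; 0 24/13 10/13 81/13; 0 0 0 1]
det M = -12; M⁻¹ = [1/2 0 0 -6; 0 -5/39 6/13 -151/39; 0 4/13 5/26 31/26; 0 0 0 1]
M⁻¹ · (12, -379/26, 155/13)ᵀ = (0, 7/2, -1)ᵀ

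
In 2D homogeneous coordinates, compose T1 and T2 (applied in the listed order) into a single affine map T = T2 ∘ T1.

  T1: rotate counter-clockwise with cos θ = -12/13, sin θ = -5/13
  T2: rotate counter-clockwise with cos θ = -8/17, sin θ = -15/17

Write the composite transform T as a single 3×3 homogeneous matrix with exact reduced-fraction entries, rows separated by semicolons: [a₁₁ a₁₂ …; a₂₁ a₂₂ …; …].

T = [21/221 -220/221 0; 220/221 21/221 0; 0 0 1]

T1 = [-12/13 5/13 0; -5/13 -12/13 0; 0 0 1]
T2·T1 = [21/221 -220/221 0; 220/221 21/221 0; 0 0 1]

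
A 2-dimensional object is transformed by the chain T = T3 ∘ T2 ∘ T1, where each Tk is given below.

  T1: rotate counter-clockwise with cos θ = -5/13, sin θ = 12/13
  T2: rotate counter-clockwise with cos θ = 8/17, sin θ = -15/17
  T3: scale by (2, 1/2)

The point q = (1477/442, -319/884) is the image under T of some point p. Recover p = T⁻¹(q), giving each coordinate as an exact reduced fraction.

p = (1/2, -7/4)

T1 = [-5/13 -12/13 0; 12/13 -5/13 0; 0 0 1]
T2·T1 = [140/221 -171/221 0; 171/221 140/221 0; 0 0 1]
T3·…·T1 = [280/221 -342/221 0; 171/442 70/221 0; 0 0 1]
det M = 1; M⁻¹ = [70/221 342/221 0; -171/442 280/221 0; 0 0 1]
M⁻¹ · (1477/442, -319/884)ᵀ = (1/2, -7/4)ᵀ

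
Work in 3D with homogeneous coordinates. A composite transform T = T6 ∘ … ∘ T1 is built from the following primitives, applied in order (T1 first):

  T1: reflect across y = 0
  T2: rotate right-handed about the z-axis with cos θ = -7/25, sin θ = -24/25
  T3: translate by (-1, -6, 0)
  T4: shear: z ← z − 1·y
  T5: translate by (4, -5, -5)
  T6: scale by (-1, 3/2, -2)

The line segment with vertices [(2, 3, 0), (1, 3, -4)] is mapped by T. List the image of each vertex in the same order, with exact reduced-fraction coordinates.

T1 reflect across y = 0: (2, 3, 0) → (2, -3, 0); (1, 3, -4) → (1, -3, -4)
T2 rotate right-handed about the z-axis with cos θ = -7/25, sin θ = -24/25: (2, -3, 0) → (-86/25, -27/25, 0); (1, -3, -4) → (-79/25, -3/25, -4)
T3 translate by (-1, -6, 0): (-86/25, -27/25, 0) → (-111/25, -177/25, 0); (-79/25, -3/25, -4) → (-104/25, -153/25, -4)
T4 shear: z ← z − 1·y: (-111/25, -177/25, 0) → (-111/25, -177/25, 177/25); (-104/25, -153/25, -4) → (-104/25, -153/25, 53/25)
T5 translate by (4, -5, -5): (-111/25, -177/25, 177/25) → (-11/25, -302/25, 52/25); (-104/25, -153/25, 53/25) → (-4/25, -278/25, -72/25)
T6 scale by (-1, 3/2, -2): (-11/25, -302/25, 52/25) → (11/25, -453/25, -104/25); (-4/25, -278/25, -72/25) → (4/25, -417/25, 144/25)

image vertices: (11/25, -453/25, -104/25), (4/25, -417/25, 144/25)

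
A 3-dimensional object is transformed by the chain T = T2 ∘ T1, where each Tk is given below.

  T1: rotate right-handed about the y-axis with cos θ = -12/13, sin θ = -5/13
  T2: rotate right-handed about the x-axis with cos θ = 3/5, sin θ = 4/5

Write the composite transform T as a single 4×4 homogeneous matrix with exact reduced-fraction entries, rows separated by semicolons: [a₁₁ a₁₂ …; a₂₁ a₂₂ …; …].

T1 = [-12/13 0 -5/13 0; 0 1 0 0; 5/13 0 -12/13 0; 0 0 0 1]
T2·T1 = [-12/13 0 -5/13 0; -4/13 3/5 48/65 0; 3/13 4/5 -36/65 0; 0 0 0 1]

T = [-12/13 0 -5/13 0; -4/13 3/5 48/65 0; 3/13 4/5 -36/65 0; 0 0 0 1]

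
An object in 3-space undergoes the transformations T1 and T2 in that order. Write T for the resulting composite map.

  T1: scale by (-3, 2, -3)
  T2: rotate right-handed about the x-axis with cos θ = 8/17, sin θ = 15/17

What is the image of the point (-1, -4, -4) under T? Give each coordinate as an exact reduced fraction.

T(p) = (3, -244/17, -24/17)

T1 scale by (-3, 2, -3): (-1, -4, -4) → (3, -8, 12)
T2 rotate right-handed about the x-axis with cos θ = 8/17, sin θ = 15/17: (3, -8, 12) → (3, -244/17, -24/17)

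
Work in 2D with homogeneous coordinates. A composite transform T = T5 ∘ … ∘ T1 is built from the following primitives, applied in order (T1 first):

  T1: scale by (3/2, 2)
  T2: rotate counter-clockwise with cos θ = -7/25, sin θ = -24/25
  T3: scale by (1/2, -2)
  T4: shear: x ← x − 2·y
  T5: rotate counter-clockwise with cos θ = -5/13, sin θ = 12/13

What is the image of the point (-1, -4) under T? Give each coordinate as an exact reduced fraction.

T1 scale by (3/2, 2): (-1, -4) → (-3/2, -8)
T2 rotate counter-clockwise with cos θ = -7/25, sin θ = -24/25: (-3/2, -8) → (-363/50, 92/25)
T3 scale by (1/2, -2): (-363/50, 92/25) → (-363/100, -184/25)
T4 shear: x ← x − 2·y: (-363/100, -184/25) → (1109/100, -184/25)
T5 rotate counter-clockwise with cos θ = -5/13, sin θ = 12/13: (1109/100, -184/25) → (3287/1300, 4247/325)

T(p) = (3287/1300, 4247/325)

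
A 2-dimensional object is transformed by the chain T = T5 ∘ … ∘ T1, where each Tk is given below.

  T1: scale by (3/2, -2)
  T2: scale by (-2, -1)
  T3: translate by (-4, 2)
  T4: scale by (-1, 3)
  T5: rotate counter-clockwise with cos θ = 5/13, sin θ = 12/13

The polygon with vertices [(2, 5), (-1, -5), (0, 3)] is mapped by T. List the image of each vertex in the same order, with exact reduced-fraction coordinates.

T1 scale by (3/2, -2): (2, 5) → (3, -10); (-1, -5) → (-3/2, 10); (0, 3) → (0, -6)
T2 scale by (-2, -1): (3, -10) → (-6, 10); (-3/2, 10) → (3, -10); (0, -6) → (0, 6)
T3 translate by (-4, 2): (-6, 10) → (-10, 12); (3, -10) → (-1, -8); (0, 6) → (-4, 8)
T4 scale by (-1, 3): (-10, 12) → (10, 36); (-1, -8) → (1, -24); (-4, 8) → (4, 24)
T5 rotate counter-clockwise with cos θ = 5/13, sin θ = 12/13: (10, 36) → (-382/13, 300/13); (1, -24) → (293/13, -108/13); (4, 24) → (-268/13, 168/13)

image vertices: (-382/13, 300/13), (293/13, -108/13), (-268/13, 168/13)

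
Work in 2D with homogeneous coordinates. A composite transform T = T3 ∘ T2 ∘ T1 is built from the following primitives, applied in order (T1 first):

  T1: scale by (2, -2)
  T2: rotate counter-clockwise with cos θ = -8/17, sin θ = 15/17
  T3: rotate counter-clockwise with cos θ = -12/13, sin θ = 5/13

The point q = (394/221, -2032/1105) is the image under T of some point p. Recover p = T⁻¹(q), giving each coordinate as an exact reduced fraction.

p = (1, -4/5)

T1 = [2 0 0; 0 -2 0; 0 0 1]
T2·T1 = [-16/17 30/17 0; 30/17 16/17 0; 0 0 1]
T3·…·T1 = [42/221 -440/221 0; -440/221 -42/221 0; 0 0 1]
det M = -4; M⁻¹ = [21/442 -110/221 0; -110/221 -21/442 0; 0 0 1]
M⁻¹ · (394/221, -2032/1105)ᵀ = (1, -4/5)ᵀ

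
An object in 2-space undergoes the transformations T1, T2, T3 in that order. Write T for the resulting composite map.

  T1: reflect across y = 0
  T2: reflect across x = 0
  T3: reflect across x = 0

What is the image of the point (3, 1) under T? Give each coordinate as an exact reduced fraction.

T(p) = (3, -1)

T1 reflect across y = 0: (3, 1) → (3, -1)
T2 reflect across x = 0: (3, -1) → (-3, -1)
T3 reflect across x = 0: (-3, -1) → (3, -1)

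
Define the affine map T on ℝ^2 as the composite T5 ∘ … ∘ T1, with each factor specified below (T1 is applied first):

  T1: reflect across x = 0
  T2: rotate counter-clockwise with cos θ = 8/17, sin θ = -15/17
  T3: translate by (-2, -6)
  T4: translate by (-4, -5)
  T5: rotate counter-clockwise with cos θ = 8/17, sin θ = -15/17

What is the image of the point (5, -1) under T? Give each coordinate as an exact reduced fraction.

T(p) = (-3056/289, 1395/289)

T1 reflect across x = 0: (5, -1) → (-5, -1)
T2 rotate counter-clockwise with cos θ = 8/17, sin θ = -15/17: (-5, -1) → (-55/17, 67/17)
T3 translate by (-2, -6): (-55/17, 67/17) → (-89/17, -35/17)
T4 translate by (-4, -5): (-89/17, -35/17) → (-157/17, -120/17)
T5 rotate counter-clockwise with cos θ = 8/17, sin θ = -15/17: (-157/17, -120/17) → (-3056/289, 1395/289)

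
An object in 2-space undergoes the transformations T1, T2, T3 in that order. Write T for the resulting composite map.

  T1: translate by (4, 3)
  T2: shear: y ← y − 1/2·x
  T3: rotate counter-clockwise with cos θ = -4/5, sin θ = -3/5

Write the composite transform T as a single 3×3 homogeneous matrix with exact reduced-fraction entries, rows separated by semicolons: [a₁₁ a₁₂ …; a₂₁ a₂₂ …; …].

T1 = [1 0 4; 0 1 3; 0 0 1]
T2·T1 = [1 0 4; -1/2 1 1; 0 0 1]
T3·…·T1 = [-11/10 3/5 -13/5; -1/5 -4/5 -16/5; 0 0 1]

T = [-11/10 3/5 -13/5; -1/5 -4/5 -16/5; 0 0 1]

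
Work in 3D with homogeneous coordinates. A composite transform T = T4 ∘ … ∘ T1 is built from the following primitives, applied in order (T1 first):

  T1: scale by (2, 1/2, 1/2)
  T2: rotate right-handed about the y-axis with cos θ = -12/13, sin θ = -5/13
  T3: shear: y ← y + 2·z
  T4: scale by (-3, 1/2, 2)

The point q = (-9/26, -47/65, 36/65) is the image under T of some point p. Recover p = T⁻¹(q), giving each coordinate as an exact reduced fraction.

p = (0, -4, -3/5)

T1 = [2 0 0 0; 0 1/2 0 0; 0 0 1/2 0; 0 0 0 1]
T2·T1 = [-24/13 0 -5/26 0; 0 1/2 0 0; 10/13 0 -6/13 0; 0 0 0 1]
T3·…·T1 = [-24/13 0 -5/26 0; 20/13 1/2 -12/13 0; 10/13 0 -6/13 0; 0 0 0 1]
T4·…·T1 = [72/13 0 15/26 0; 10/13 1/4 -6/13 0; 20/13 0 -12/13 0; 0 0 0 1]
det M = -3/2; M⁻¹ = [2/13 0 5/52 0; 0 4 -2 0; 10/39 0 -12/13 0; 0 0 0 1]
M⁻¹ · (-9/26, -47/65, 36/65)ᵀ = (0, -4, -3/5)ᵀ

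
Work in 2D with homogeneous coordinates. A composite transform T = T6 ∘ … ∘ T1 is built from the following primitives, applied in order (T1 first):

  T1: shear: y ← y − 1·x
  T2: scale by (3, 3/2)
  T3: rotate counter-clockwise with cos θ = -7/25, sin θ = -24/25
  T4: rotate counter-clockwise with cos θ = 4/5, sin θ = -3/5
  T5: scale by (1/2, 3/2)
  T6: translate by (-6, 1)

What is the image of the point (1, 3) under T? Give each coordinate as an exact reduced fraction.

T1 shear: y ← y − 1·x: (1, 3) → (1, 2)
T2 scale by (3, 3/2): (1, 2) → (3, 3)
T3 rotate counter-clockwise with cos θ = -7/25, sin θ = -24/25: (3, 3) → (51/25, -93/25)
T4 rotate counter-clockwise with cos θ = 4/5, sin θ = -3/5: (51/25, -93/25) → (-3/5, -21/5)
T5 scale by (1/2, 3/2): (-3/5, -21/5) → (-3/10, -63/10)
T6 translate by (-6, 1): (-3/10, -63/10) → (-63/10, -53/10)

T(p) = (-63/10, -53/10)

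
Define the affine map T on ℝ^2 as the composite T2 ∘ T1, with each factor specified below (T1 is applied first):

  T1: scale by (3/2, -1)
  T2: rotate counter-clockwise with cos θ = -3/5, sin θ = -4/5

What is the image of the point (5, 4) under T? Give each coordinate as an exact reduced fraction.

T1 scale by (3/2, -1): (5, 4) → (15/2, -4)
T2 rotate counter-clockwise with cos θ = -3/5, sin θ = -4/5: (15/2, -4) → (-77/10, -18/5)

T(p) = (-77/10, -18/5)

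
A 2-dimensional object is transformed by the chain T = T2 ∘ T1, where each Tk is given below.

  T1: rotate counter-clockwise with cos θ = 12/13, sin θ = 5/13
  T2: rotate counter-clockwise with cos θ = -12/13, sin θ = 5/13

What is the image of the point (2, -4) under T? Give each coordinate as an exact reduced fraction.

T1 rotate counter-clockwise with cos θ = 12/13, sin θ = 5/13: (2, -4) → (44/13, -38/13)
T2 rotate counter-clockwise with cos θ = -12/13, sin θ = 5/13: (44/13, -38/13) → (-2, 4)

T(p) = (-2, 4)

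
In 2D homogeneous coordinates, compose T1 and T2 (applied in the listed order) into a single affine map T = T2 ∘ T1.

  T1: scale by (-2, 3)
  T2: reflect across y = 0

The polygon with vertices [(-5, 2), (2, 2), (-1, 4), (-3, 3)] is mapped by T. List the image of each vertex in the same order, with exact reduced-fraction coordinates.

T1 scale by (-2, 3): (-5, 2) → (10, 6); (2, 2) → (-4, 6); (-1, 4) → (2, 12); (-3, 3) → (6, 9)
T2 reflect across y = 0: (10, 6) → (10, -6); (-4, 6) → (-4, -6); (2, 12) → (2, -12); (6, 9) → (6, -9)

image vertices: (10, -6), (-4, -6), (2, -12), (6, -9)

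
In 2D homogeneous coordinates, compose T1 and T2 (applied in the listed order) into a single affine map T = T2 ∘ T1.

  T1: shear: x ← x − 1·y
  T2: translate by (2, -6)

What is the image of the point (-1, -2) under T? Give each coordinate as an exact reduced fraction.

T1 shear: x ← x − 1·y: (-1, -2) → (1, -2)
T2 translate by (2, -6): (1, -2) → (3, -8)

T(p) = (3, -8)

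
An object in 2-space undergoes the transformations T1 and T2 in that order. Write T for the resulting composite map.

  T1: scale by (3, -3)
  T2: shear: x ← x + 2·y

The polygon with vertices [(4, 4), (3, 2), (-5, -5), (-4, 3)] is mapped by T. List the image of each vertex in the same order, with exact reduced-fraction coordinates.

T1 scale by (3, -3): (4, 4) → (12, -12); (3, 2) → (9, -6); (-5, -5) → (-15, 15); (-4, 3) → (-12, -9)
T2 shear: x ← x + 2·y: (12, -12) → (-12, -12); (9, -6) → (-3, -6); (-15, 15) → (15, 15); (-12, -9) → (-30, -9)

image vertices: (-12, -12), (-3, -6), (15, 15), (-30, -9)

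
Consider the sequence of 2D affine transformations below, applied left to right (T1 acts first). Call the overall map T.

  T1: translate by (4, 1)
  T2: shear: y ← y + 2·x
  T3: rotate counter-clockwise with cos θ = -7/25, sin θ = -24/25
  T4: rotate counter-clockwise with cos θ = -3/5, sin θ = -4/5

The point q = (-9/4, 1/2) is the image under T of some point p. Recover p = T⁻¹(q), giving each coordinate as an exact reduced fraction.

p = (-9/4, -3)

T1 = [1 0 4; 0 1 1; 0 0 1]
T2·T1 = [1 0 4; 2 1 9; 0 0 1]
T3·…·T1 = [41/25 24/25 188/25; -38/25 -7/25 -159/25; 0 0 1]
T4·…·T1 = [-11/5 -4/5 -48/5; -2/5 -3/5 -11/5; 0 0 1]
det M = 1; M⁻¹ = [-3/5 4/5 -4; 2/5 -11/5 -1; 0 0 1]
M⁻¹ · (-9/4, 1/2)ᵀ = (-9/4, -3)ᵀ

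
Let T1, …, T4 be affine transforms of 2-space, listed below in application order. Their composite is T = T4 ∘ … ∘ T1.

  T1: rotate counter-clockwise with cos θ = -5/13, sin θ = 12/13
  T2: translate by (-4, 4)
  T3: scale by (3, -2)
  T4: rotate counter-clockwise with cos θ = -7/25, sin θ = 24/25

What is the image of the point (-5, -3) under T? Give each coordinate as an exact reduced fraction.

T(p) = (147/325, 746/325)

T1 rotate counter-clockwise with cos θ = -5/13, sin θ = 12/13: (-5, -3) → (61/13, -45/13)
T2 translate by (-4, 4): (61/13, -45/13) → (9/13, 7/13)
T3 scale by (3, -2): (9/13, 7/13) → (27/13, -14/13)
T4 rotate counter-clockwise with cos θ = -7/25, sin θ = 24/25: (27/13, -14/13) → (147/325, 746/325)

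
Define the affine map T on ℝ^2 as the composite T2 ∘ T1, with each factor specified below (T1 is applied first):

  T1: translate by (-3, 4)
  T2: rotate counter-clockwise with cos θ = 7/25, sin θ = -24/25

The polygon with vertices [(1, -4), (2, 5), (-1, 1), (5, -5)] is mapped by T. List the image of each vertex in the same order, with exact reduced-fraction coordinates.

image vertices: (-14/25, 48/25), (209/25, 87/25), (92/25, 131/25), (-2/5, -11/5)

T1 translate by (-3, 4): (1, -4) → (-2, 0); (2, 5) → (-1, 9); (-1, 1) → (-4, 5); (5, -5) → (2, -1)
T2 rotate counter-clockwise with cos θ = 7/25, sin θ = -24/25: (-2, 0) → (-14/25, 48/25); (-1, 9) → (209/25, 87/25); (-4, 5) → (92/25, 131/25); (2, -1) → (-2/5, -11/5)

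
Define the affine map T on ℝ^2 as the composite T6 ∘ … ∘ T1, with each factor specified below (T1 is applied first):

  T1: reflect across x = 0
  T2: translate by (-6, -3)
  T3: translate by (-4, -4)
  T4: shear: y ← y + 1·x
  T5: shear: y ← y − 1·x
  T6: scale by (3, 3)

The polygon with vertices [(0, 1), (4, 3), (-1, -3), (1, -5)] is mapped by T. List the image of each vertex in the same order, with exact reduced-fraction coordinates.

T1 reflect across x = 0: (0, 1) → (0, 1); (4, 3) → (-4, 3); (-1, -3) → (1, -3); (1, -5) → (-1, -5)
T2 translate by (-6, -3): (0, 1) → (-6, -2); (-4, 3) → (-10, 0); (1, -3) → (-5, -6); (-1, -5) → (-7, -8)
T3 translate by (-4, -4): (-6, -2) → (-10, -6); (-10, 0) → (-14, -4); (-5, -6) → (-9, -10); (-7, -8) → (-11, -12)
T4 shear: y ← y + 1·x: (-10, -6) → (-10, -16); (-14, -4) → (-14, -18); (-9, -10) → (-9, -19); (-11, -12) → (-11, -23)
T5 shear: y ← y − 1·x: (-10, -16) → (-10, -6); (-14, -18) → (-14, -4); (-9, -19) → (-9, -10); (-11, -23) → (-11, -12)
T6 scale by (3, 3): (-10, -6) → (-30, -18); (-14, -4) → (-42, -12); (-9, -10) → (-27, -30); (-11, -12) → (-33, -36)

image vertices: (-30, -18), (-42, -12), (-27, -30), (-33, -36)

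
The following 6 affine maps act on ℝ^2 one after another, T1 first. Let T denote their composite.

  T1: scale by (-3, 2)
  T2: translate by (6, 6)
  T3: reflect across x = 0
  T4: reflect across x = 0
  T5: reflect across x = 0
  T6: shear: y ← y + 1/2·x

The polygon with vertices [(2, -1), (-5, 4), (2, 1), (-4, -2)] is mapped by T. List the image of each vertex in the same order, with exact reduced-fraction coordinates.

T1 scale by (-3, 2): (2, -1) → (-6, -2); (-5, 4) → (15, 8); (2, 1) → (-6, 2); (-4, -2) → (12, -4)
T2 translate by (6, 6): (-6, -2) → (0, 4); (15, 8) → (21, 14); (-6, 2) → (0, 8); (12, -4) → (18, 2)
T3 reflect across x = 0: (0, 4) → (0, 4); (21, 14) → (-21, 14); (0, 8) → (0, 8); (18, 2) → (-18, 2)
T4 reflect across x = 0: (0, 4) → (0, 4); (-21, 14) → (21, 14); (0, 8) → (0, 8); (-18, 2) → (18, 2)
T5 reflect across x = 0: (0, 4) → (0, 4); (21, 14) → (-21, 14); (0, 8) → (0, 8); (18, 2) → (-18, 2)
T6 shear: y ← y + 1/2·x: (0, 4) → (0, 4); (-21, 14) → (-21, 7/2); (0, 8) → (0, 8); (-18, 2) → (-18, -7)

image vertices: (0, 4), (-21, 7/2), (0, 8), (-18, -7)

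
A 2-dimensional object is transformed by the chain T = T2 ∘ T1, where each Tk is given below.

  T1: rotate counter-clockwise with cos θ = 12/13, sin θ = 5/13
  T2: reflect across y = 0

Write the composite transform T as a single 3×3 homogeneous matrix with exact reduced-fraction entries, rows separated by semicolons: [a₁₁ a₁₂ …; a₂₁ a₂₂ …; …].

T = [12/13 -5/13 0; -5/13 -12/13 0; 0 0 1]

T1 = [12/13 -5/13 0; 5/13 12/13 0; 0 0 1]
T2·T1 = [12/13 -5/13 0; -5/13 -12/13 0; 0 0 1]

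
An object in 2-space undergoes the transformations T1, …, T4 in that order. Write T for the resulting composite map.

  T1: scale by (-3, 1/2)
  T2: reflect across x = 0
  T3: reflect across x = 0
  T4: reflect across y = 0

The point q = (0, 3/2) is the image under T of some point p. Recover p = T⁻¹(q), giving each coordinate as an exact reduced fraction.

T1 = [-3 0 0; 0 1/2 0; 0 0 1]
T2·T1 = [3 0 0; 0 1/2 0; 0 0 1]
T3·…·T1 = [-3 0 0; 0 1/2 0; 0 0 1]
T4·…·T1 = [-3 0 0; 0 -1/2 0; 0 0 1]
det M = 3/2; M⁻¹ = [-1/3 0 0; 0 -2 0; 0 0 1]
M⁻¹ · (0, 3/2)ᵀ = (0, -3)ᵀ

p = (0, -3)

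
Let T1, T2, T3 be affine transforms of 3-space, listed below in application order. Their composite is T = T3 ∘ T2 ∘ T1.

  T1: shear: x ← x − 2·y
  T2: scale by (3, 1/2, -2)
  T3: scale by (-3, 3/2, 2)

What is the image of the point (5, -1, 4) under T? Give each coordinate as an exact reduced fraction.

T1 shear: x ← x − 2·y: (5, -1, 4) → (7, -1, 4)
T2 scale by (3, 1/2, -2): (7, -1, 4) → (21, -1/2, -8)
T3 scale by (-3, 3/2, 2): (21, -1/2, -8) → (-63, -3/4, -16)

T(p) = (-63, -3/4, -16)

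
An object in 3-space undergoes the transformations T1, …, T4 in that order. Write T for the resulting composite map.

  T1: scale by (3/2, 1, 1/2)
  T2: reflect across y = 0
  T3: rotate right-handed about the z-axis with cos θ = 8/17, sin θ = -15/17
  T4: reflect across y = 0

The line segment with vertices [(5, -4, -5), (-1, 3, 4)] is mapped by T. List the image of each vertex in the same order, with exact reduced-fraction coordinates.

T1 scale by (3/2, 1, 1/2): (5, -4, -5) → (15/2, -4, -5/2); (-1, 3, 4) → (-3/2, 3, 2)
T2 reflect across y = 0: (15/2, -4, -5/2) → (15/2, 4, -5/2); (-3/2, 3, 2) → (-3/2, -3, 2)
T3 rotate right-handed about the z-axis with cos θ = 8/17, sin θ = -15/17: (15/2, 4, -5/2) → (120/17, -161/34, -5/2); (-3/2, -3, 2) → (-57/17, -3/34, 2)
T4 reflect across y = 0: (120/17, -161/34, -5/2) → (120/17, 161/34, -5/2); (-57/17, -3/34, 2) → (-57/17, 3/34, 2)

image vertices: (120/17, 161/34, -5/2), (-57/17, 3/34, 2)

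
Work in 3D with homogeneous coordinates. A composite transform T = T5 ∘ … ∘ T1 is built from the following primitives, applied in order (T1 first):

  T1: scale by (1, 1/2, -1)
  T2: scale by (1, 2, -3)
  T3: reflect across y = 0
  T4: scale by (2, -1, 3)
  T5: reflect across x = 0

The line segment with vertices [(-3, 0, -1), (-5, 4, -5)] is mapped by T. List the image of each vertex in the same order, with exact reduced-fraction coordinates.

T1 scale by (1, 1/2, -1): (-3, 0, -1) → (-3, 0, 1); (-5, 4, -5) → (-5, 2, 5)
T2 scale by (1, 2, -3): (-3, 0, 1) → (-3, 0, -3); (-5, 2, 5) → (-5, 4, -15)
T3 reflect across y = 0: (-3, 0, -3) → (-3, 0, -3); (-5, 4, -15) → (-5, -4, -15)
T4 scale by (2, -1, 3): (-3, 0, -3) → (-6, 0, -9); (-5, -4, -15) → (-10, 4, -45)
T5 reflect across x = 0: (-6, 0, -9) → (6, 0, -9); (-10, 4, -45) → (10, 4, -45)

image vertices: (6, 0, -9), (10, 4, -45)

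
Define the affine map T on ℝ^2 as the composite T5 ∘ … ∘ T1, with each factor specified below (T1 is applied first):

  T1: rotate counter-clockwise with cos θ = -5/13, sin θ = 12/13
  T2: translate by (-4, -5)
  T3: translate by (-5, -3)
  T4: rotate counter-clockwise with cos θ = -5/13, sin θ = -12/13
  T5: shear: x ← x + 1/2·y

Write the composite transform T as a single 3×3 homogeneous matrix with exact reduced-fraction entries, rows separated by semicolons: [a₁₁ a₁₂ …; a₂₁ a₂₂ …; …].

T1 = [-5/13 -12/13 0; 12/13 -5/13 0; 0 0 1]
T2·T1 = [-5/13 -12/13 -4; 12/13 -5/13 -5; 0 0 1]
T3·…·T1 = [-5/13 -12/13 -9; 12/13 -5/13 -8; 0 0 1]
T4·…·T1 = [1 0 -51/13; 0 1 148/13; 0 0 1]
T5·…·T1 = [1 1/2 23/13; 0 1 148/13; 0 0 1]

T = [1 1/2 23/13; 0 1 148/13; 0 0 1]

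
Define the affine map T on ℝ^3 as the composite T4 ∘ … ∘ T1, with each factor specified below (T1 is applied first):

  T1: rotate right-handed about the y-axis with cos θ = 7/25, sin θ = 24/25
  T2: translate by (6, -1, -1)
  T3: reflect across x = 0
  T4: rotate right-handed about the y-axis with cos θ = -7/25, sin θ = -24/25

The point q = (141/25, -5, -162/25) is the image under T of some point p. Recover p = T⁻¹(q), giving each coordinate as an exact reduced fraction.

T1 = [7/25 0 24/25 0; 0 1 0 0; -24/25 0 7/25 0; 0 0 0 1]
T2·T1 = [7/25 0 24/25 6; 0 1 0 -1; -24/25 0 7/25 -1; 0 0 0 1]
T3·…·T1 = [-7/25 0 -24/25 -6; 0 1 0 -1; -24/25 0 7/25 -1; 0 0 0 1]
T4·…·T1 = [1 0 0 66/25; 0 1 0 -1; 0 0 -1 -137/25; 0 0 0 1]
det M = -1; M⁻¹ = [1 0 0 -66/25; 0 1 0 1; 0 0 -1 -137/25; 0 0 0 1]
M⁻¹ · (141/25, -5, -162/25)ᵀ = (3, -4, 1)ᵀ

p = (3, -4, 1)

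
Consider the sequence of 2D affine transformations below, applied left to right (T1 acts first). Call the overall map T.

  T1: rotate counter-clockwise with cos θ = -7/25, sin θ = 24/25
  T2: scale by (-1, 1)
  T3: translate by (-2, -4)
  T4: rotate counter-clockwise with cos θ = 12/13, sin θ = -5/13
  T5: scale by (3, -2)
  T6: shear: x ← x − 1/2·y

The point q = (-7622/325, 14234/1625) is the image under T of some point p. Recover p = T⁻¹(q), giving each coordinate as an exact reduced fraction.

p = (-3, -7/5)

T1 = [-7/25 -24/25 0; 24/25 -7/25 0; 0 0 1]
T2·T1 = [7/25 24/25 0; 24/25 -7/25 0; 0 0 1]
T3·…·T1 = [7/25 24/25 -2; 24/25 -7/25 -4; 0 0 1]
T4·…·T1 = [204/325 253/325 -44/13; 253/325 -204/325 -38/13; 0 0 1]
T5·…·T1 = [612/325 759/325 -132/13; -506/325 408/325 76/13; 0 0 1]
T6·…·T1 = [173/65 111/65 -170/13; -506/325 408/325 76/13; 0 0 1]
det M = 6; M⁻¹ = [68/325 -37/130 22/5; 253/975 173/390 4/5; 0 0 1]
M⁻¹ · (-7622/325, 14234/1625)ᵀ = (-3, -7/5)ᵀ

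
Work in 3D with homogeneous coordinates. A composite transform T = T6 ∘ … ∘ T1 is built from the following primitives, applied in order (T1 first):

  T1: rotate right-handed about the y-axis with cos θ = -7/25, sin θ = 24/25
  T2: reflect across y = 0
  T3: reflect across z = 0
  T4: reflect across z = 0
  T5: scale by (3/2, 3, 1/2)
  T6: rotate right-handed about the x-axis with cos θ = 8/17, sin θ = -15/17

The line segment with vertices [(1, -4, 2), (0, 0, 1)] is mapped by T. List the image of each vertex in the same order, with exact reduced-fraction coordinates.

T1 rotate right-handed about the y-axis with cos θ = -7/25, sin θ = 24/25: (1, -4, 2) → (41/25, -4, -38/25); (0, 0, 1) → (24/25, 0, -7/25)
T2 reflect across y = 0: (41/25, -4, -38/25) → (41/25, 4, -38/25); (24/25, 0, -7/25) → (24/25, 0, -7/25)
T3 reflect across z = 0: (41/25, 4, -38/25) → (41/25, 4, 38/25); (24/25, 0, -7/25) → (24/25, 0, 7/25)
T4 reflect across z = 0: (41/25, 4, 38/25) → (41/25, 4, -38/25); (24/25, 0, 7/25) → (24/25, 0, -7/25)
T5 scale by (3/2, 3, 1/2): (41/25, 4, -38/25) → (123/50, 12, -19/25); (24/25, 0, -7/25) → (36/25, 0, -7/50)
T6 rotate right-handed about the x-axis with cos θ = 8/17, sin θ = -15/17: (123/50, 12, -19/25) → (123/50, 423/85, -4652/425); (36/25, 0, -7/50) → (36/25, -21/170, -28/425)

image vertices: (123/50, 423/85, -4652/425), (36/25, -21/170, -28/425)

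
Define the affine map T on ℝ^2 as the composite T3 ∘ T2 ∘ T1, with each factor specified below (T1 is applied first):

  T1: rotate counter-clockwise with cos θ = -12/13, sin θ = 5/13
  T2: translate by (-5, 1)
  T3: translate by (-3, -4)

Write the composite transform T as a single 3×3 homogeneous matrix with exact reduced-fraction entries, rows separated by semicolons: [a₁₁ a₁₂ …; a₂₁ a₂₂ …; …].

T1 = [-12/13 -5/13 0; 5/13 -12/13 0; 0 0 1]
T2·T1 = [-12/13 -5/13 -5; 5/13 -12/13 1; 0 0 1]
T3·…·T1 = [-12/13 -5/13 -8; 5/13 -12/13 -3; 0 0 1]

T = [-12/13 -5/13 -8; 5/13 -12/13 -3; 0 0 1]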